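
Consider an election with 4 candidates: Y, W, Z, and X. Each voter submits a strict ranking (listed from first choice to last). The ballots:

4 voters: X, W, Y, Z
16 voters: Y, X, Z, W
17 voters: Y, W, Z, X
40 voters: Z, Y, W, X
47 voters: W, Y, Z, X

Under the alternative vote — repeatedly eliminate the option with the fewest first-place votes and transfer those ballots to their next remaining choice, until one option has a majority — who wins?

W

Round 1: Y 33, W 47, Z 40, X 4. Eliminate X.
Round 2: Y 33, W 51, Z 40. Eliminate Y.
Round 3: W 68, Z 56. W has a majority.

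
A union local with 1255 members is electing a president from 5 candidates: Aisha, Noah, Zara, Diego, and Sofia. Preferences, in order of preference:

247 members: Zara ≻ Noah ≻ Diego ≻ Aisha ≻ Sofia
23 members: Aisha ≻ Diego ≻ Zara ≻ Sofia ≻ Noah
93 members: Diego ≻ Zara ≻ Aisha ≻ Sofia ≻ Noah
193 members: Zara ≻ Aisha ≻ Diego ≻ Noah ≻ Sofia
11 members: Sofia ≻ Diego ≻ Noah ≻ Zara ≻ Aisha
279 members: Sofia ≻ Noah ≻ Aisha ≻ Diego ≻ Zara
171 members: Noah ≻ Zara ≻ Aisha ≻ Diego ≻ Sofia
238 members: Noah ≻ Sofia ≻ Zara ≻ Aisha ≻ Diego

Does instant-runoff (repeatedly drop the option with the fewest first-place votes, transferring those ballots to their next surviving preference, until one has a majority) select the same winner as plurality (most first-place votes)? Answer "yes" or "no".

Instant-runoff — R1 Aisha 23, Noah 409, Zara 440, Diego 93, Sofia 290 (Aisha out); R2 Noah 409, Zara 440, Diego 116, Sofia 290 (Diego out); R3 Noah 409, Zara 556, Sofia 290 (Sofia out); R4 Noah 699, Zara 556 (Noah winner). Winner: Noah.
Plurality — first-place votes: Aisha 23, Noah 409, Zara 440, Diego 93, Sofia 290. Winner: Zara.
The two methods disagree.

no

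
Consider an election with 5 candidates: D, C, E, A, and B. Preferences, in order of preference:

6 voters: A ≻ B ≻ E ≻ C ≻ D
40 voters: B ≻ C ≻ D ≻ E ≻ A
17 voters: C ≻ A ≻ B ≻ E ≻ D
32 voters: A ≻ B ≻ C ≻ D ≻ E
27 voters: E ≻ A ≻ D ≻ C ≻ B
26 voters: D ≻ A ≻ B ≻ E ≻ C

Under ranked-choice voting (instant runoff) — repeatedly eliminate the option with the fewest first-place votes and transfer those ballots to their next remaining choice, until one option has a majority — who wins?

A

Round 1: D 26, C 17, E 27, A 38, B 40. Eliminate C.
Round 2: D 26, E 27, A 55, B 40. Eliminate D.
Round 3: E 27, A 81, B 40. A has a majority.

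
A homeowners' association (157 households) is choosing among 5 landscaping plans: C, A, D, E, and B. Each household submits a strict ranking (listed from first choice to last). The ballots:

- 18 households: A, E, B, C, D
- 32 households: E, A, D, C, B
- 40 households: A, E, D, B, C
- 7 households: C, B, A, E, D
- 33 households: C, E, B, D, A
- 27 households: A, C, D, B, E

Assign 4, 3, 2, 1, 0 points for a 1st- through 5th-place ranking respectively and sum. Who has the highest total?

C: 18·1 + 32·1 + 40·0 + 7·4 + 33·4 + 27·3 = 291
A: 18·4 + 32·3 + 40·4 + 7·2 + 33·0 + 27·4 = 450
D: 18·0 + 32·2 + 40·2 + 7·0 + 33·1 + 27·2 = 231
E: 18·3 + 32·4 + 40·3 + 7·1 + 33·3 + 27·0 = 408
B: 18·2 + 32·0 + 40·1 + 7·3 + 33·2 + 27·1 = 190
A has the highest Borda score (450).

A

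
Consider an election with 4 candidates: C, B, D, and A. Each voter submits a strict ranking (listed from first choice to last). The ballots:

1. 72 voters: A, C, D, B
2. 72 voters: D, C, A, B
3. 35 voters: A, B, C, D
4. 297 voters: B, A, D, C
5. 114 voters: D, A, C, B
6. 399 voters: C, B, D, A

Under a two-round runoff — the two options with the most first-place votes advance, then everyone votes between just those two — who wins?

C

Round 1 first-place votes: C 399, B 297, D 186, A 107.
C and B advance.
Runoff: C is preferred to B by 657 voters; B by 332.
C wins the runoff.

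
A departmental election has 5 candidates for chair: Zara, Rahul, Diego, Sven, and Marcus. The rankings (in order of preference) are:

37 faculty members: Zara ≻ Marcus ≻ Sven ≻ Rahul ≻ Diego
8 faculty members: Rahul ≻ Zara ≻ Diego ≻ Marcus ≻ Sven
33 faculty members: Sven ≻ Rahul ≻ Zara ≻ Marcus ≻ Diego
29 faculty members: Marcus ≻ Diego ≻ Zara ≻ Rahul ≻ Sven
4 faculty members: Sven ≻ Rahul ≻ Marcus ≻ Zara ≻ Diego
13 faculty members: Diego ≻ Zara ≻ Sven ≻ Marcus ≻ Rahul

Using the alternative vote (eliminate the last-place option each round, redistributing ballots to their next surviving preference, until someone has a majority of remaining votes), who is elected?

Round 1: Zara 37, Rahul 8, Diego 13, Sven 37, Marcus 29. Eliminate Rahul.
Round 2: Zara 45, Diego 13, Sven 37, Marcus 29. Eliminate Diego.
Round 3: Zara 58, Sven 37, Marcus 29. Eliminate Marcus.
Round 4: Zara 87, Sven 37. Zara has a majority.

Zara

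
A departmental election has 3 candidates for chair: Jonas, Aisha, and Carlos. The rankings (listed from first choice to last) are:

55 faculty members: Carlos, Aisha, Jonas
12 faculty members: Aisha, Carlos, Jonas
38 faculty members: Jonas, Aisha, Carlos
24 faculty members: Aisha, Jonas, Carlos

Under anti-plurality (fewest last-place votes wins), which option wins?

Aisha

Last-place votes: Jonas 67, Aisha 0, Carlos 62.
Aisha is ranked last by the fewest voters, so Aisha wins.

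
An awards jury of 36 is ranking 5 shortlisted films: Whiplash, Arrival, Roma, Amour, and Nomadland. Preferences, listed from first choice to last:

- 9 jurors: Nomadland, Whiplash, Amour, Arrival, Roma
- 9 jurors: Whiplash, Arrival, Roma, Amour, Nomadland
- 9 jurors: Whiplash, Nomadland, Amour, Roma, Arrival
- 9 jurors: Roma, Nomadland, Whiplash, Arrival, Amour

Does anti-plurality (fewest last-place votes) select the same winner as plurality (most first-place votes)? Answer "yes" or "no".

yes

Anti-plurality — last-place votes: Whiplash 0, Arrival 9, Roma 9, Amour 9, Nomadland 9. Winner: Whiplash.
Plurality — first-place votes: Whiplash 18, Arrival 0, Roma 9, Amour 0, Nomadland 9. Winner: Whiplash.
The two methods agree.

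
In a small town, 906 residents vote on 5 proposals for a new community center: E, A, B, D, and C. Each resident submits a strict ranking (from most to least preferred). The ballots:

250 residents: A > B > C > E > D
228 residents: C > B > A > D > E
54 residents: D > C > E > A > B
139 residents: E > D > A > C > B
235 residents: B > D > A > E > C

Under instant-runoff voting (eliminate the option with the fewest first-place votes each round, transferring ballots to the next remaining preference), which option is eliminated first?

Round 1: E 139, A 250, B 235, D 54, C 228. Eliminate D.

D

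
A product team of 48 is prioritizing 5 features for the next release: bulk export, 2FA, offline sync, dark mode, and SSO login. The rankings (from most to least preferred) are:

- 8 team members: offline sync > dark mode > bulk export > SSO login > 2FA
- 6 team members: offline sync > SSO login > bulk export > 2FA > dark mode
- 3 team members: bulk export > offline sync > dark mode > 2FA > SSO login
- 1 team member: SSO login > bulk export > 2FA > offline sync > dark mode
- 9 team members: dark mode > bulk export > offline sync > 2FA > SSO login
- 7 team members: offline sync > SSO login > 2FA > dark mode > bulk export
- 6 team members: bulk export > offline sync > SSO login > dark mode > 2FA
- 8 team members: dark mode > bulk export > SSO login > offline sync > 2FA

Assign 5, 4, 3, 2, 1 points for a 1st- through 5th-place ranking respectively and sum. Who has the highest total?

bulk export: 8·3 + 6·3 + 3·5 + 1·4 + 9·4 + 7·1 + 6·5 + 8·4 = 166
2FA: 8·1 + 6·2 + 3·2 + 1·3 + 9·2 + 7·3 + 6·1 + 8·1 = 82
offline sync: 8·5 + 6·5 + 3·4 + 1·2 + 9·3 + 7·5 + 6·4 + 8·2 = 186
dark mode: 8·4 + 6·1 + 3·3 + 1·1 + 9·5 + 7·2 + 6·2 + 8·5 = 159
SSO login: 8·2 + 6·4 + 3·1 + 1·5 + 9·1 + 7·4 + 6·3 + 8·3 = 127
offline sync has the highest Borda score (186).

offline sync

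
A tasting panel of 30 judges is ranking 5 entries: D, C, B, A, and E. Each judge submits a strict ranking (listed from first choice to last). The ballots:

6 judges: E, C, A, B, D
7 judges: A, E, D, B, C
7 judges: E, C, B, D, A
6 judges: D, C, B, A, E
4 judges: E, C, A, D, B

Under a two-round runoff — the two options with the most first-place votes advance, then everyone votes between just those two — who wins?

Round 1 first-place votes: D 6, C 0, B 0, A 7, E 17.
E and A advance.
Runoff: E is preferred to A by 17 voters; A by 13.
E wins the runoff.

E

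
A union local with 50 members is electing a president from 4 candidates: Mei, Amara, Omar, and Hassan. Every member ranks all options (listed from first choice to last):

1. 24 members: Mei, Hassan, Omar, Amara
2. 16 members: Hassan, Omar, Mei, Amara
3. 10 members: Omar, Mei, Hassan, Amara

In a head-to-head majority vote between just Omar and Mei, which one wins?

Omar

Voters preferring Omar to Mei: 26; preferring Mei to Omar: 24.
Omar wins the head-to-head.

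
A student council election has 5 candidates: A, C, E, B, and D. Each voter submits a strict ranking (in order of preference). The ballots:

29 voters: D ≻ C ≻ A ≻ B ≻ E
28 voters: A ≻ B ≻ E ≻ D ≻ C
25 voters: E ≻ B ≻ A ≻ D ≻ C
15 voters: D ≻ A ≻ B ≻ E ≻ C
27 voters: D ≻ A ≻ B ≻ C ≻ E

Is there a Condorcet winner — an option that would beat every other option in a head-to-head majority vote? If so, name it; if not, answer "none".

D vs A: 71–53 for D.
D vs C: 124–0 for D.
D vs E: 71–53 for D.
D vs B: 71–53 for D.
D beats every other option head-to-head.

D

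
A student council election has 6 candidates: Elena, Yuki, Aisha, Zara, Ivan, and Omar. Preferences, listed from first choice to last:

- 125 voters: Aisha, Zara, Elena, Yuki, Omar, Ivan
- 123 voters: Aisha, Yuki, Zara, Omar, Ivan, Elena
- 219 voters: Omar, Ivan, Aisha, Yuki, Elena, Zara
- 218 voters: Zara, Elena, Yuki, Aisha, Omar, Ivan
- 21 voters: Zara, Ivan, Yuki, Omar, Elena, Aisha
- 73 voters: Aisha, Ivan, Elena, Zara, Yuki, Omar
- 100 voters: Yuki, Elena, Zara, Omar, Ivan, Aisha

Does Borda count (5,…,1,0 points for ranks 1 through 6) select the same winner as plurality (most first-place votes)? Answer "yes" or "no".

yes

Borda — scores: Elena 2106, Yuki 2470, Aisha 2698, Zara 2510, Ivan 1475, Omar 1926. Winner: Aisha.
Plurality — first-place votes: Elena 0, Yuki 100, Aisha 321, Zara 239, Ivan 0, Omar 219. Winner: Aisha.
The two methods agree.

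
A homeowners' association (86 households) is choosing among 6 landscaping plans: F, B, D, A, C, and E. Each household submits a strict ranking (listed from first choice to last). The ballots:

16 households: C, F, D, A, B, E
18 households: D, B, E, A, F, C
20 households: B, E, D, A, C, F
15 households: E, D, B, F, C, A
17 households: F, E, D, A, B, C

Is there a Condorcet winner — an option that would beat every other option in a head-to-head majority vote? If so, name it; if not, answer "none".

none

Checking pairwise contests:
B beats F 53–33.
D beats B 66–20.
E beats D 52–34.
F beats A 48–38.
F beats C 50–36.
B beats E 54–32.
Every option loses at least one head-to-head, so there is no Condorcet winner.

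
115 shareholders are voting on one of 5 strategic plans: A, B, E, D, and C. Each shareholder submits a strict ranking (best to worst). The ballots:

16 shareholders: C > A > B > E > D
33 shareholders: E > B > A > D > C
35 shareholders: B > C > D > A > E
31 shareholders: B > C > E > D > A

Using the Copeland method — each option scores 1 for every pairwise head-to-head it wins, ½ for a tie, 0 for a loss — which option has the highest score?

A: loses to B, E, D, and C → score 0.
B: beats A, E, D, and C → score 4.
E: beats A and D; loses to B and C → score 2.
D: beats A; loses to B, E, and C → score 1.
C: beats A, E, and D; loses to B → score 3.
B has the best pairwise record.

B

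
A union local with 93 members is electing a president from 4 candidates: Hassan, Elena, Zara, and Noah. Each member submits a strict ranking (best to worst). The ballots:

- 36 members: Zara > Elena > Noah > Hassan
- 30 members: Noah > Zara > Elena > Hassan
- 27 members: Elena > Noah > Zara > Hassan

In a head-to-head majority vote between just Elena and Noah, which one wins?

Voters preferring Elena to Noah: 63; preferring Noah to Elena: 30.
Elena wins the head-to-head.

Elena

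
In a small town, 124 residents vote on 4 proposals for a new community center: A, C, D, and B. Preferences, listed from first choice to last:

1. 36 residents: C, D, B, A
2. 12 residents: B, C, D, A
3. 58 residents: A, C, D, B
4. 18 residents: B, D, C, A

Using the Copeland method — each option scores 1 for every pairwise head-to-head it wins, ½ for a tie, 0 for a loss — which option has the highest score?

C

A: loses to C, D, and B → score 0.
C: beats A, D, and B → score 3.
D: beats A and B; loses to C → score 2.
B: beats A; loses to C and D → score 1.
C has the best pairwise record.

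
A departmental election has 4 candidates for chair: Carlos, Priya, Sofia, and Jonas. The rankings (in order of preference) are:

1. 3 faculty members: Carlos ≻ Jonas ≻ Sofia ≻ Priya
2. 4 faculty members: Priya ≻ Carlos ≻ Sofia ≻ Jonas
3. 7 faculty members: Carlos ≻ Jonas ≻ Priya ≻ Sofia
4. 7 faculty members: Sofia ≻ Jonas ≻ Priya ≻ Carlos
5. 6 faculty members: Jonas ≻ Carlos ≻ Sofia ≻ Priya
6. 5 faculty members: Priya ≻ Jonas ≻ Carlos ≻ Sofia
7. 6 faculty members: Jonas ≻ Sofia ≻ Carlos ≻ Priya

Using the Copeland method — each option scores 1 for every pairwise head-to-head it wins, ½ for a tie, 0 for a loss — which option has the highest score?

Carlos: beats Priya and Sofia; loses to Jonas → score 2.
Priya: loses to Carlos, Sofia, and Jonas → score 0.
Sofia: beats Priya; loses to Carlos and Jonas → score 1.
Jonas: beats Carlos, Priya, and Sofia → score 3.
Jonas has the best pairwise record.

Jonas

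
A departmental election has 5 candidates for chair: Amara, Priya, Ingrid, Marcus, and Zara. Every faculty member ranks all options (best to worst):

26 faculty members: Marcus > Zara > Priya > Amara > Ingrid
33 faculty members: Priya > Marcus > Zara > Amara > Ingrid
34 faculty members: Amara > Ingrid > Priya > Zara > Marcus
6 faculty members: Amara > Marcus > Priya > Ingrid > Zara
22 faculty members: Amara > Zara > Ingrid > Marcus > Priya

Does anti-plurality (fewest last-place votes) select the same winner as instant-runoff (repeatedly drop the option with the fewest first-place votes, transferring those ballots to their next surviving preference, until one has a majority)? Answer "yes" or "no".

yes

Anti-plurality — last-place votes: Amara 0, Priya 22, Ingrid 59, Marcus 34, Zara 6. Winner: Amara.
Instant-runoff — R1 Amara 62, Priya 33, Ingrid 0, Marcus 26, Zara 0 (Amara winner). Winner: Amara.
The two methods agree.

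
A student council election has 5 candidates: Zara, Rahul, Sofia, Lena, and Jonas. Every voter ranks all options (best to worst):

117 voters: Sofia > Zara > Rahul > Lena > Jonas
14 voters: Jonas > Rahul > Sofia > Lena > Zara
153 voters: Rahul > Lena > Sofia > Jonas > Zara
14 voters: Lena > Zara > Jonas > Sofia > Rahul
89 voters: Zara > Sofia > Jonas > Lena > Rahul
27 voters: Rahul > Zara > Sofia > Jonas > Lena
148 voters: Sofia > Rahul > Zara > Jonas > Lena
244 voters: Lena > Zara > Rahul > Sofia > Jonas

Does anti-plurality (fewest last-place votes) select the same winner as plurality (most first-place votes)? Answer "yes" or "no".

Anti-plurality — last-place votes: Zara 167, Rahul 103, Sofia 0, Lena 175, Jonas 361. Winner: Sofia.
Plurality — first-place votes: Zara 89, Rahul 180, Sofia 265, Lena 258, Jonas 14. Winner: Sofia.
The two methods agree.

yes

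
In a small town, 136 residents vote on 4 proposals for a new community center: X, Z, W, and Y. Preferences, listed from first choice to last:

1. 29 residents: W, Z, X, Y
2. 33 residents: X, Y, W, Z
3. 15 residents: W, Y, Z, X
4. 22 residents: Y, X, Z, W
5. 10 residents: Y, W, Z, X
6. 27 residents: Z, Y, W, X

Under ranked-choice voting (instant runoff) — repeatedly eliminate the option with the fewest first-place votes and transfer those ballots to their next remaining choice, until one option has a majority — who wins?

Round 1: X 33, Z 27, W 44, Y 32. Eliminate Z.
Round 2: X 33, W 44, Y 59. Eliminate X.
Round 3: W 44, Y 92. Y has a majority.

Y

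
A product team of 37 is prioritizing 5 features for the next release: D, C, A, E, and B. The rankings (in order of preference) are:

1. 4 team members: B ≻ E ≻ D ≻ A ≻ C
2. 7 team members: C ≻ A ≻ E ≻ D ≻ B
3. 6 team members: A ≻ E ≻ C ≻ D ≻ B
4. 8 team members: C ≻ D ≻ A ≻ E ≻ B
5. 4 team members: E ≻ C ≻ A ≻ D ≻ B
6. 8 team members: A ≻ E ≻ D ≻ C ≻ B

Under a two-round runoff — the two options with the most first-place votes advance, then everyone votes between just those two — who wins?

C

Round 1 first-place votes: D 0, C 15, A 14, E 4, B 4.
C and A advance.
Runoff: C is preferred to A by 19 voters; A by 18.
C wins the runoff.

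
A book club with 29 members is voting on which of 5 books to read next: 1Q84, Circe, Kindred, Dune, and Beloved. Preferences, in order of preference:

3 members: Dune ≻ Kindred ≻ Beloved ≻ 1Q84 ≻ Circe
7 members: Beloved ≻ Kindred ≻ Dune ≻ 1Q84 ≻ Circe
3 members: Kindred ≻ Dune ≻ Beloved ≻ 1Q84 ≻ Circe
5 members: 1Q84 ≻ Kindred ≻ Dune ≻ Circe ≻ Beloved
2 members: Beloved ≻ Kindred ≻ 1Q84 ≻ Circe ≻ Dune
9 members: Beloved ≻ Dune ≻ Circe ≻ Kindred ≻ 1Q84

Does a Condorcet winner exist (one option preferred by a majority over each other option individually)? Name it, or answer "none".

Beloved

Beloved vs 1Q84: 24–5 for Beloved.
Beloved vs Circe: 24–5 for Beloved.
Beloved vs Kindred: 18–11 for Beloved.
Beloved vs Dune: 18–11 for Beloved.
Beloved beats every other option head-to-head.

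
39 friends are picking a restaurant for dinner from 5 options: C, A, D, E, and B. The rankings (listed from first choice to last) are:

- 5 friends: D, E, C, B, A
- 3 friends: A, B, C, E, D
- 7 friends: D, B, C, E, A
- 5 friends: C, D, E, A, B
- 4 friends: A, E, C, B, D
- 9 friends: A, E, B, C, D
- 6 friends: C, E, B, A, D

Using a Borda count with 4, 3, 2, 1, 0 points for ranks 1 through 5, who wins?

C: 5·2 + 3·2 + 7·2 + 5·4 + 4·2 + 9·1 + 6·4 = 91
A: 5·0 + 3·4 + 7·0 + 5·1 + 4·4 + 9·4 + 6·1 = 75
D: 5·4 + 3·0 + 7·4 + 5·3 + 4·0 + 9·0 + 6·0 = 63
E: 5·3 + 3·1 + 7·1 + 5·2 + 4·3 + 9·3 + 6·3 = 92
B: 5·1 + 3·3 + 7·3 + 5·0 + 4·1 + 9·2 + 6·2 = 69
E has the highest Borda score (92).

E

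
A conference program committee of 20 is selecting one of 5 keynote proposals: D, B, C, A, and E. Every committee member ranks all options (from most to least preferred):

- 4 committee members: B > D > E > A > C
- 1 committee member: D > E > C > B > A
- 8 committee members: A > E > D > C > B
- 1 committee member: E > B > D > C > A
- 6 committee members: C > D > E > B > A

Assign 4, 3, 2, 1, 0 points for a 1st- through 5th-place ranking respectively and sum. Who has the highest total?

D: 4·3 + 1·4 + 8·2 + 1·2 + 6·3 = 52
B: 4·4 + 1·1 + 8·0 + 1·3 + 6·1 = 26
C: 4·0 + 1·2 + 8·1 + 1·1 + 6·4 = 35
A: 4·1 + 1·0 + 8·4 + 1·0 + 6·0 = 36
E: 4·2 + 1·3 + 8·3 + 1·4 + 6·2 = 51
D has the highest Borda score (52).

D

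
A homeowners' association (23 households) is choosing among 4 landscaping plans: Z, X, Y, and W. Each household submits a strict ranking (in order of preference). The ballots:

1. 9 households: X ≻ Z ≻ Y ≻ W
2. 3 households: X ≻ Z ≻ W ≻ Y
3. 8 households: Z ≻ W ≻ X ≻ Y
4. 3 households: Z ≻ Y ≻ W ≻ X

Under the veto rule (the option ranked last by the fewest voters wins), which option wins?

Last-place votes: Z 0, X 3, Y 11, W 9.
Z is ranked last by the fewest voters, so Z wins.

Z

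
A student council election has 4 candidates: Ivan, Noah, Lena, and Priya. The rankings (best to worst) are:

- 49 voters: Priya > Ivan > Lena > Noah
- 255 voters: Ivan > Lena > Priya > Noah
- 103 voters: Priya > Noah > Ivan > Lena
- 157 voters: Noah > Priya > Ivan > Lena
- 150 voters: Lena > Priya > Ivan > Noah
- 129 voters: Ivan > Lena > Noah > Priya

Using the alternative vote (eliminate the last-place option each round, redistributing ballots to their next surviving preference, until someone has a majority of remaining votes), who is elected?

Priya

Round 1: Ivan 384, Noah 157, Lena 150, Priya 152. Eliminate Lena.
Round 2: Ivan 384, Noah 157, Priya 302. Eliminate Noah.
Round 3: Ivan 384, Priya 459. Priya has a majority.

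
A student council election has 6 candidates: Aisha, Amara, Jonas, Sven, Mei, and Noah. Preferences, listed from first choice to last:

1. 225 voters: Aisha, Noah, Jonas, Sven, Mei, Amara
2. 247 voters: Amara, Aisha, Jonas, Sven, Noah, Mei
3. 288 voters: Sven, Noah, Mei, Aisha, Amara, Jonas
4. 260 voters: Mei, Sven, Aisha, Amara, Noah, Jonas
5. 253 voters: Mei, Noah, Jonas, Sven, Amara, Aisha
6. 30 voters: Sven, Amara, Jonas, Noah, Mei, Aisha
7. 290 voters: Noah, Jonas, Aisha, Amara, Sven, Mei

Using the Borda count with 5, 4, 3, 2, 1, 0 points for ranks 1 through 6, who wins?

Noah

Aisha: 225·5 + 247·4 + 288·2 + 260·3 + 253·0 + 30·0 + 290·3 = 4339
Amara: 225·0 + 247·5 + 288·1 + 260·2 + 253·1 + 30·4 + 290·2 = 2996
Jonas: 225·3 + 247·3 + 288·0 + 260·0 + 253·3 + 30·3 + 290·4 = 3425
Sven: 225·2 + 247·2 + 288·5 + 260·4 + 253·2 + 30·5 + 290·1 = 4370
Mei: 225·1 + 247·0 + 288·3 + 260·5 + 253·5 + 30·1 + 290·0 = 3684
Noah: 225·4 + 247·1 + 288·4 + 260·1 + 253·4 + 30·2 + 290·5 = 5081
Noah has the highest Borda score (5081).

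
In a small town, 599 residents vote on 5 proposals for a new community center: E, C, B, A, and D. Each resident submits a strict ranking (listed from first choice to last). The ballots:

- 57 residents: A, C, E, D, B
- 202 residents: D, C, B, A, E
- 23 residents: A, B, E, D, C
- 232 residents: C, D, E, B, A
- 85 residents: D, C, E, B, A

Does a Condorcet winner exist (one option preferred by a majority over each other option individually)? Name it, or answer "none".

D vs E: 519–80 for D.
D vs C: 310–289 for D.
D vs B: 576–23 for D.
D vs A: 519–80 for D.
D beats every other option head-to-head.

D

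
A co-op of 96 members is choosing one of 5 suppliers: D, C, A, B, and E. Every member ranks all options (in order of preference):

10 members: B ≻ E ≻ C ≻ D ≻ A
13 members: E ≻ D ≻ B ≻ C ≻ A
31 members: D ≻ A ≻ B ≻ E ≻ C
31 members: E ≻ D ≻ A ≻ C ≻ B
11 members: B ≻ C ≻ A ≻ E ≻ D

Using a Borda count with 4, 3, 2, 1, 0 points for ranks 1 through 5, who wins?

D

D: 10·1 + 13·3 + 31·4 + 31·3 + 11·0 = 266
C: 10·2 + 13·1 + 31·0 + 31·1 + 11·3 = 97
A: 10·0 + 13·0 + 31·3 + 31·2 + 11·2 = 177
B: 10·4 + 13·2 + 31·2 + 31·0 + 11·4 = 172
E: 10·3 + 13·4 + 31·1 + 31·4 + 11·1 = 248
D has the highest Borda score (266).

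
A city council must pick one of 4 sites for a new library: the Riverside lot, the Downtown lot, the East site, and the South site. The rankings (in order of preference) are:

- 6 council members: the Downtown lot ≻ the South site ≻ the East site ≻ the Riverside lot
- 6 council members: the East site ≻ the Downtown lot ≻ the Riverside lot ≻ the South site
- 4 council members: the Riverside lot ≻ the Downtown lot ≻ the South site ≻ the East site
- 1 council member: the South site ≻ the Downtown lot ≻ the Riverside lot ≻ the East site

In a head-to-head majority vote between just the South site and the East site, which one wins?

Voters preferring the South site to the East site: 11; preferring the East site to the South site: 6.
the South site wins the head-to-head.

the South site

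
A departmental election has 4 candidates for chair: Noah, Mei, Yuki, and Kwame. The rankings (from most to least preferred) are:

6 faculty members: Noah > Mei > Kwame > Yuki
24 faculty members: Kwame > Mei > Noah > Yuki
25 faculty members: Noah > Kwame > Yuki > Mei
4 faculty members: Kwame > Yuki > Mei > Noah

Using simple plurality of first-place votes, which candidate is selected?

Noah

First-place votes: Noah 31, Mei 0, Yuki 0, Kwame 28.
Noah has the most first-place votes.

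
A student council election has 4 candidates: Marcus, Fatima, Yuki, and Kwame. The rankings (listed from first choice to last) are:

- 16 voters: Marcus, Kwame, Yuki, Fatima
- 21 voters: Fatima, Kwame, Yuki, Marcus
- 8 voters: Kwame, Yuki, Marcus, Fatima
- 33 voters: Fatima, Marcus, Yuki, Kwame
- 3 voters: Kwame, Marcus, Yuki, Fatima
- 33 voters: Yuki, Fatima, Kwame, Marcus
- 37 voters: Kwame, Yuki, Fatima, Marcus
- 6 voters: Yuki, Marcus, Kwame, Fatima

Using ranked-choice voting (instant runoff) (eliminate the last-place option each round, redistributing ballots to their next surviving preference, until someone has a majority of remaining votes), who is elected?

Fatima

Round 1: Marcus 16, Fatima 54, Yuki 39, Kwame 48. Eliminate Marcus.
Round 2: Fatima 54, Yuki 39, Kwame 64. Eliminate Yuki.
Round 3: Fatima 87, Kwame 70. Fatima has a majority.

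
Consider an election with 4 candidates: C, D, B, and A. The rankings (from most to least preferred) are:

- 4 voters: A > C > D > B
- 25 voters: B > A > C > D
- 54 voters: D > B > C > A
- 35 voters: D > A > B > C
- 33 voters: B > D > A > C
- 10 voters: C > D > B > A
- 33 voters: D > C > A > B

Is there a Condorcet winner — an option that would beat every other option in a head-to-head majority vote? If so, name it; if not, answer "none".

D

D vs C: 155–39 for D.
D vs B: 136–58 for D.
D vs A: 165–29 for D.
D beats every other option head-to-head.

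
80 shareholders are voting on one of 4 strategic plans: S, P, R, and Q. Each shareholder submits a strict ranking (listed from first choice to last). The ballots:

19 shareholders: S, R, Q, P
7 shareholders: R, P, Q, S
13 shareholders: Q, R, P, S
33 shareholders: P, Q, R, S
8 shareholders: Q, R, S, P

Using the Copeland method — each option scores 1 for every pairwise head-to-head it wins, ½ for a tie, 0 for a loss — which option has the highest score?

Q

S: loses to P, R, and Q → score 0.
P: beats S; ties Q; loses to R → score 1.5.
R: beats S and P; loses to Q → score 2.
Q: beats S and R; ties P → score 2.5.
Q has the best pairwise record.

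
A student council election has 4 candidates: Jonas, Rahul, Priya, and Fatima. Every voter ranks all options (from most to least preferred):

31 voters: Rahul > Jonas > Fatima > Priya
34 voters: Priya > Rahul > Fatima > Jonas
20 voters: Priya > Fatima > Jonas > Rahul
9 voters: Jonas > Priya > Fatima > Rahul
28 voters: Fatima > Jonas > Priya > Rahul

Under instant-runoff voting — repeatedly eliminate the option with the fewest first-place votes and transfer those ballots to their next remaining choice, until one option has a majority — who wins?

Round 1: Jonas 9, Rahul 31, Priya 54, Fatima 28. Eliminate Jonas.
Round 2: Rahul 31, Priya 63, Fatima 28. Priya has a majority.

Priya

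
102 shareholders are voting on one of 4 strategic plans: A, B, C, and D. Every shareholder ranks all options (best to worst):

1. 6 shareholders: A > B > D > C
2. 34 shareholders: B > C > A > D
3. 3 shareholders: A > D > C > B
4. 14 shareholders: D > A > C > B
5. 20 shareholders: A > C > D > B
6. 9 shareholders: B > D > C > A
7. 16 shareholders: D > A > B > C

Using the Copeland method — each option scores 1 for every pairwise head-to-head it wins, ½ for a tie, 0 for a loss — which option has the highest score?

A: beats B, C, and D → score 3.
B: beats C; loses to A and D → score 1.
C: beats D; loses to A and B → score 1.
D: beats B; loses to A and C → score 1.
A has the best pairwise record.

A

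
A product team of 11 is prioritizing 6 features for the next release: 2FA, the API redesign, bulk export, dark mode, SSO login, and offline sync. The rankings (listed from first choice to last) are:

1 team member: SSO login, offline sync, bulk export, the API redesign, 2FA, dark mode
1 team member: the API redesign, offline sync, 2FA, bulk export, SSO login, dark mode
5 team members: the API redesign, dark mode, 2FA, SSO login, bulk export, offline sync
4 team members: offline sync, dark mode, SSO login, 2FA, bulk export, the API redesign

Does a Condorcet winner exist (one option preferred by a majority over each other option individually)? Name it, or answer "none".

the API redesign vs 2FA: 7–4 for the API redesign.
the API redesign vs bulk export: 6–5 for the API redesign.
the API redesign vs dark mode: 7–4 for the API redesign.
the API redesign vs SSO login: 6–5 for the API redesign.
the API redesign vs offline sync: 6–5 for the API redesign.
the API redesign beats every other option head-to-head.

the API redesign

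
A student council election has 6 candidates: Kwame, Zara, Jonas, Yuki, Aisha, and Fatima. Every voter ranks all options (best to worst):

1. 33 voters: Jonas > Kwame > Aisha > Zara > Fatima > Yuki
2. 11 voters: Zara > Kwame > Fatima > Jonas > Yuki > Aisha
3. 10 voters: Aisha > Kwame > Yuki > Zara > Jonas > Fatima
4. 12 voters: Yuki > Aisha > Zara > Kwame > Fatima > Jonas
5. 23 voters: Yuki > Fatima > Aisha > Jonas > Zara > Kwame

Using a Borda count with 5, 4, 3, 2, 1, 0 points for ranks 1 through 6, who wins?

Kwame: 33·4 + 11·4 + 10·4 + 12·2 + 23·0 = 240
Zara: 33·2 + 11·5 + 10·2 + 12·3 + 23·1 = 200
Jonas: 33·5 + 11·2 + 10·1 + 12·0 + 23·2 = 243
Yuki: 33·0 + 11·1 + 10·3 + 12·5 + 23·5 = 216
Aisha: 33·3 + 11·0 + 10·5 + 12·4 + 23·3 = 266
Fatima: 33·1 + 11·3 + 10·0 + 12·1 + 23·4 = 170
Aisha has the highest Borda score (266).

Aisha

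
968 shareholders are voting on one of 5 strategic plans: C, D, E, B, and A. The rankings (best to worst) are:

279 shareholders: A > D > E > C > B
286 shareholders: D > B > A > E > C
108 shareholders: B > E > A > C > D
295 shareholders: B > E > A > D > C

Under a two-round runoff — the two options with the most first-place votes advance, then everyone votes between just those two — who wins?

D

Round 1 first-place votes: C 0, D 286, E 0, B 403, A 279.
B and D advance.
Runoff: B is preferred to D by 403 voters; D by 565.
D wins the runoff.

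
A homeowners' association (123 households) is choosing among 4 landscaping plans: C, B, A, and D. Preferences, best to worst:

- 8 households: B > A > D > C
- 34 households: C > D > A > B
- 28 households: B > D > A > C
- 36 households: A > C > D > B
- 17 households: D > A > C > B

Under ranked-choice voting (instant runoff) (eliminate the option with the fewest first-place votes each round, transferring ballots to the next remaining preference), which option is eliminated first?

D

Round 1: C 34, B 36, A 36, D 17. Eliminate D.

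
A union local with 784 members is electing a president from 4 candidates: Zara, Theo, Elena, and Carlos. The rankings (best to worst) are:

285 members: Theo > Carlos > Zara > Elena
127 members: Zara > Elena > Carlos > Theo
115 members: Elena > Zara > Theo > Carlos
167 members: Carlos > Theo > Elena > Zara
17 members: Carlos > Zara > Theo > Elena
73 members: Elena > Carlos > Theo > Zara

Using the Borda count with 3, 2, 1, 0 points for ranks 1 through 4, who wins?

Zara: 285·1 + 127·3 + 115·2 + 167·0 + 17·2 + 73·0 = 930
Theo: 285·3 + 127·0 + 115·1 + 167·2 + 17·1 + 73·1 = 1394
Elena: 285·0 + 127·2 + 115·3 + 167·1 + 17·0 + 73·3 = 985
Carlos: 285·2 + 127·1 + 115·0 + 167·3 + 17·3 + 73·2 = 1395
Carlos has the highest Borda score (1395).

Carlos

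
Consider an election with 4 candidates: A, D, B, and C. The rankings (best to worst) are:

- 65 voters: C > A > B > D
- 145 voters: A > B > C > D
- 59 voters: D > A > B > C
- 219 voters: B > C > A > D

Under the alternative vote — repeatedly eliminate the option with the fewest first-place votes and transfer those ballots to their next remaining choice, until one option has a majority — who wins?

Round 1: A 145, D 59, B 219, C 65. Eliminate D.
Round 2: A 204, B 219, C 65. Eliminate C.
Round 3: A 269, B 219. A has a majority.

A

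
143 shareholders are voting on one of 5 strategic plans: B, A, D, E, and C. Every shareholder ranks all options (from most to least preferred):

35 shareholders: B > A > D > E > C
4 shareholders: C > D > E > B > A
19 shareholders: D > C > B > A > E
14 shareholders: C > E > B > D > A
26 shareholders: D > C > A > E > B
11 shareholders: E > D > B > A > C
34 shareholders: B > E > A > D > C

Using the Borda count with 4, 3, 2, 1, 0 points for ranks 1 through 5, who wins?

B

B: 35·4 + 4·1 + 19·2 + 14·2 + 26·0 + 11·2 + 34·4 = 368
A: 35·3 + 4·0 + 19·1 + 14·0 + 26·2 + 11·1 + 34·2 = 255
D: 35·2 + 4·3 + 19·4 + 14·1 + 26·4 + 11·3 + 34·1 = 343
E: 35·1 + 4·2 + 19·0 + 14·3 + 26·1 + 11·4 + 34·3 = 257
C: 35·0 + 4·4 + 19·3 + 14·4 + 26·3 + 11·0 + 34·0 = 207
B has the highest Borda score (368).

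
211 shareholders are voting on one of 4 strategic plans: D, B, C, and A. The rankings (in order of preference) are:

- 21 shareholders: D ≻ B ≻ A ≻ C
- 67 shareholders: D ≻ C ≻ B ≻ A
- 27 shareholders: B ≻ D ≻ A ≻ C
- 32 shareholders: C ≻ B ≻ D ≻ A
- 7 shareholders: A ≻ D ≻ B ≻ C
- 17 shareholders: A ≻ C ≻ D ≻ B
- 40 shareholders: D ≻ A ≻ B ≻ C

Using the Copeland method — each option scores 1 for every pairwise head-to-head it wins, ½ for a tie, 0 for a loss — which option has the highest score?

D

D: beats B, C, and A → score 3.
B: beats A; loses to D and C → score 1.
C: beats B; loses to D and A → score 1.
A: beats C; loses to D and B → score 1.
D has the best pairwise record.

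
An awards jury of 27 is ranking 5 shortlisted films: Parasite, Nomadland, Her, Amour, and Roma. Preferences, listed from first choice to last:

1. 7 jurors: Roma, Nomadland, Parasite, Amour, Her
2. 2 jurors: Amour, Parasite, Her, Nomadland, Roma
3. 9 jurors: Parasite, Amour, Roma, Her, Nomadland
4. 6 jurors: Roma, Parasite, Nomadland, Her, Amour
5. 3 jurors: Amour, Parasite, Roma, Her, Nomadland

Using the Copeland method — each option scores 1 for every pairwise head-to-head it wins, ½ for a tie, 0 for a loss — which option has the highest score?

Parasite: beats Nomadland, Her, Amour, and Roma → score 4.
Nomadland: loses to Parasite, Her, Amour, and Roma → score 0.
Her: beats Nomadland; loses to Parasite, Amour, and Roma → score 1.
Amour: beats Nomadland, Her, and Roma; loses to Parasite → score 3.
Roma: beats Nomadland and Her; loses to Parasite and Amour → score 2.
Parasite has the best pairwise record.

Parasite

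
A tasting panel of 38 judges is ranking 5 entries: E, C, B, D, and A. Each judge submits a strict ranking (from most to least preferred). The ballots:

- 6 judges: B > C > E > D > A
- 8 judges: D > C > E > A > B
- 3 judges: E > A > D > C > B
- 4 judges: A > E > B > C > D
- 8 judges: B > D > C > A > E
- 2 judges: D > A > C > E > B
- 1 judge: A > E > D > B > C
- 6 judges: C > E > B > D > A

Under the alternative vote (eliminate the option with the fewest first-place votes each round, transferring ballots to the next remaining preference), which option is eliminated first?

E

Round 1: E 3, C 6, B 14, D 10, A 5. Eliminate E.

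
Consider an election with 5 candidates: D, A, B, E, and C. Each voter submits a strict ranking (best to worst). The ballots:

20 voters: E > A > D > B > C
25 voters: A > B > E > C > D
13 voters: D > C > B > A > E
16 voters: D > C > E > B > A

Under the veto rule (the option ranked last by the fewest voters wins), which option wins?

B

Last-place votes: D 25, A 16, B 0, E 13, C 20.
B is ranked last by the fewest voters, so B wins.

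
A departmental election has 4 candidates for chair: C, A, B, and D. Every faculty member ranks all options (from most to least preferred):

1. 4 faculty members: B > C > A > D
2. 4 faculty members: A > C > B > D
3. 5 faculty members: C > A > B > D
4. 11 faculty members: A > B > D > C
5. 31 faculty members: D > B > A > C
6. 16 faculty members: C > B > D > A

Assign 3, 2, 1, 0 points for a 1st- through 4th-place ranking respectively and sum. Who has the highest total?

B

C: 4·2 + 4·2 + 5·3 + 11·0 + 31·0 + 16·3 = 79
A: 4·1 + 4·3 + 5·2 + 11·3 + 31·1 + 16·0 = 90
B: 4·3 + 4·1 + 5·1 + 11·2 + 31·2 + 16·2 = 137
D: 4·0 + 4·0 + 5·0 + 11·1 + 31·3 + 16·1 = 120
B has the highest Borda score (137).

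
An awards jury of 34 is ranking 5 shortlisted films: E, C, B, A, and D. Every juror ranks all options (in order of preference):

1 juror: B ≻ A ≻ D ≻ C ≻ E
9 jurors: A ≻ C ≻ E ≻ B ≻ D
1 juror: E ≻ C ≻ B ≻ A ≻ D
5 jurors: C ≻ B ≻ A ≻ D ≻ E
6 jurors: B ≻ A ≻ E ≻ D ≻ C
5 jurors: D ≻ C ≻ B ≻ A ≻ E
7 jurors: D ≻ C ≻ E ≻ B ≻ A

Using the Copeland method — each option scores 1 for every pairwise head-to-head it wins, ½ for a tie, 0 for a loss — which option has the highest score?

C

E: ties B; loses to C, A, and D → score 0.5.
C: beats E, B, and A; loses to D → score 3.
B: beats A and D; ties E; loses to C → score 2.5.
A: beats E and D; loses to C and B → score 2.
D: beats E and C; loses to B and A → score 2.
C has the best pairwise record.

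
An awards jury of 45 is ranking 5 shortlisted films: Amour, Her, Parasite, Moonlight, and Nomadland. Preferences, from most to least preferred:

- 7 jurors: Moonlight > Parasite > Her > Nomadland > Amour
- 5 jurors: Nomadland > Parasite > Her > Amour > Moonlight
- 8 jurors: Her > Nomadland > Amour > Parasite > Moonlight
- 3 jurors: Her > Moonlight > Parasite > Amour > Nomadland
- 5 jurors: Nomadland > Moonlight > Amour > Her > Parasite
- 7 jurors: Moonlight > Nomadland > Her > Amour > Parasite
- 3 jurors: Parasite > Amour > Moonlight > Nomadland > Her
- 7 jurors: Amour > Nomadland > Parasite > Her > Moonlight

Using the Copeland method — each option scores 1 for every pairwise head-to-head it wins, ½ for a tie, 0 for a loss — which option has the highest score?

Nomadland

Amour: beats Parasite and Moonlight; loses to Her and Nomadland → score 2.
Her: beats Amour, Parasite, and Moonlight; loses to Nomadland → score 3.
Parasite: beats Moonlight; loses to Amour, Her, and Nomadland → score 1.
Moonlight: loses to Amour, Her, Parasite, and Nomadland → score 0.
Nomadland: beats Amour, Her, Parasite, and Moonlight → score 4.
Nomadland has the best pairwise record.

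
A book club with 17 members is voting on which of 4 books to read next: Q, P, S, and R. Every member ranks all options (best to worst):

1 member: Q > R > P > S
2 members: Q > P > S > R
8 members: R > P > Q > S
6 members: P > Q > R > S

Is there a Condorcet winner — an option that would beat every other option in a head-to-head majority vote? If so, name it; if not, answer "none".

none

Checking pairwise contests:
P beats Q 14–3.
R beats P 9–8.
Q beats S 17–0.
Q beats R 9–8.
Every option loses at least one head-to-head, so there is no Condorcet winner.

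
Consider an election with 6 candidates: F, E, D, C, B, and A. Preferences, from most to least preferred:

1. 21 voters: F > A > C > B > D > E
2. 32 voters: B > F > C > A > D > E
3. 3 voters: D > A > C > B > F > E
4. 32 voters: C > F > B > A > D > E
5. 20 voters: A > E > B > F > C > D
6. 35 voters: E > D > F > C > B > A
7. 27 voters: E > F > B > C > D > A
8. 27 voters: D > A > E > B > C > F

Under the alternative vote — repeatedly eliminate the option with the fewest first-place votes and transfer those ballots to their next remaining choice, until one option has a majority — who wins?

Round 1: F 21, E 62, D 30, C 32, B 32, A 20. Eliminate A.
Round 2: F 21, E 82, D 30, C 32, B 32. Eliminate F.
Round 3: E 82, D 30, C 53, B 32. Eliminate D.
Round 4: E 109, C 56, B 32. E has a majority.

E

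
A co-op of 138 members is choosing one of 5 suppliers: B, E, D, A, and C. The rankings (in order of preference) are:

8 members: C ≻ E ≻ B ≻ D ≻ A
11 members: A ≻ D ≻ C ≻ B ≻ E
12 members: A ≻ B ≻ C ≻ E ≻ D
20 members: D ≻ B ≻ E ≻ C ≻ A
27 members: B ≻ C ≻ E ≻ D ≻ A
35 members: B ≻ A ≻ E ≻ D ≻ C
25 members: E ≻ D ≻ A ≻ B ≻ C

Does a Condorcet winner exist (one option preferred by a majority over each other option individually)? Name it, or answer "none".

B

B vs E: 105–33 for B.
B vs D: 82–56 for B.
B vs A: 90–48 for B.
B vs C: 119–19 for B.
B beats every other option head-to-head.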